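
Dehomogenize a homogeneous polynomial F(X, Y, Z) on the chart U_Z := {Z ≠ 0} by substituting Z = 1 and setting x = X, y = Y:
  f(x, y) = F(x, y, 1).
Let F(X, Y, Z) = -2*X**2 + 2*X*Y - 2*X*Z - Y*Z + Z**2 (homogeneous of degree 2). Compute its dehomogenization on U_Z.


f(x, y) = -2*x**2 + 2*x*y - 2*x - y + 1

On U_Z we set Z = 1. Each monomial c·X^i·Y^j·Z^k in F becomes c·x^i·y^j·1^k = c·x^i·y^j.
Substituting Z = 1: F(X, Y, 1) = -2*x**2 + 2*x*y - 2*x - y + 1.
Note: deg(f) ≤ deg(F) = 2; strict inequality happens when F is divisible by Z (lost terms).


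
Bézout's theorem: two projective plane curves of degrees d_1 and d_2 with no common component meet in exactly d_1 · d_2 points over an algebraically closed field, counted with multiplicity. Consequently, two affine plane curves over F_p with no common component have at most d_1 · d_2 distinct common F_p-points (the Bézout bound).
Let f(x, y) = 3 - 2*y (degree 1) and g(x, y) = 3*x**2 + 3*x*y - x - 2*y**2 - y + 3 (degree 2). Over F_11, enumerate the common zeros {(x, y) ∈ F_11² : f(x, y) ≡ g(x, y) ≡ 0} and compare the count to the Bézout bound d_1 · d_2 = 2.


Common zeros: ∅; count = 0; Bézout bound = 2.

deg(f) = 1, deg(g) = 2, so Bézout bound = 2.
Scan x ∈ F_11. For each x, list the y ∈ F_11 with f(x, y) ≡ 0 and those with g(x, y) ≡ 0 (mod 11); the common zeros in that column are the intersection.
  x = 0: f ≡ 0 at y ∈ {7}; g ≡ 0 at y ∈ {1, 4}; common: ∅.
  x = 1: f ≡ 0 at y ∈ {7}; g ≡ 0 at y ∈ {6}; common: ∅.
  x = 2: f ≡ 0 at y ∈ {7}; g ≡ 0 at y ∈ ∅; common: ∅.
  x = 3: f ≡ 0 at y ∈ {7}; g ≡ 0 at y ∈ {1, 3}; common: ∅.
  x = 4: f ≡ 0 at y ∈ {7}; g ≡ 0 at y ∈ ∅; common: ∅.
  x = 5: f ≡ 0 at y ∈ {7}; g ≡ 0 at y ∈ ∅; common: ∅.
  x = 6: f ≡ 0 at y ∈ {7}; g ≡ 0 at y ∈ ∅; common: ∅.
  x = 7: f ≡ 0 at y ∈ {7}; g ≡ 0 at y ∈ {0, 10}; common: ∅.
  x = 8: f ≡ 0 at y ∈ {7}; g ≡ 0 at y ∈ {0, 6}; common: ∅.
  x = 9: f ≡ 0 at y ∈ {7}; g ≡ 0 at y ∈ {3, 10}; common: ∅.
  x = 10: f ≡ 0 at y ∈ {7}; g ≡ 0 at y ∈ ∅; common: ∅.
Collecting: common zeros = ∅, so the count is 0.
Comparison with the Bézout bound: 0 ≤ 2 = deg(f)·deg(g), as expected for curves with no common component (the affine F_11-count falls short of the bound because intersections may lie at infinity, over extension fields, or carry multiplicity).


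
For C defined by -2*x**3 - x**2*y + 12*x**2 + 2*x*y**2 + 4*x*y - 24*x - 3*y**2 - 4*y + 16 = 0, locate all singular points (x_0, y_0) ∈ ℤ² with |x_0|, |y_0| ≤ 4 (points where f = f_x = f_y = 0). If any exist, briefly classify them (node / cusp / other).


Singular points: {(2, 0)}; classification: cusp.

Compute partial derivatives:
  f_x = -6*x**2 - 2*x*y + 24*x + 2*y**2 + 4*y - 24.
  f_y = -x**2 + 4*x*y + 4*x - 6*y - 4.
Scan x_0 ∈ {−4, ..., 4}. For each x_0, f_y(x_0, y) is a polynomial in y; find its integer roots y ∈ {−4, ..., 4}, then test f_x and f at those candidates.
  x = -4: f_y(-4, y) = -22*y - 36; no integer root y with |y| ≤ 4.
  x = -3: f_y(-3, y) = -18*y - 25; no integer root y with |y| ≤ 4.
  x = -2: f_y(-2, y) = -14*y - 16; no integer root y with |y| ≤ 4.
  x = -1: f_y(-1, y) = -10*y - 9; no integer root y with |y| ≤ 4.
  x = 0: f_y(0, y) = -6*y - 4; no integer root y with |y| ≤ 4.
  x = 1: f_y(1, y) = -2*y - 1; no integer root y with |y| ≤ 4.
  x = 2: f_y(2, y) = 2*y; vanishes at y ∈ {0}. (2, 0): f_x = 0, f = 0 — SINGULAR.
  x = 3: f_y(3, y) = 6*y - 1; no integer root y with |y| ≤ 4.
  x = 4: f_y(4, y) = 10*y - 4; no integer root y with |y| ≤ 4.
Only singular point on the grid: (2, 0).
Classify: substitute x = 2 + u, y = 0 + v and expand: f = -2*u**3 - u**2*v + 2*u*v**2 + v**2.
No constant or linear terms (consistent with a singular point). Quadratic part: v**2. Cubic part: -2*u**3 - u**2*v + 2*u*v**2.
The quadratic part v**2 is a perfect square, so there is a single (double) tangent line v = 0, i.e. y = 0. Restricting the cubic part to that line (v = 0) leaves -2*u**3 ≠ 0, so f is not divisible by v and the branch is v² ≈ 2*u**3 to lowest order — this is a cusp.
Classification: cusp.


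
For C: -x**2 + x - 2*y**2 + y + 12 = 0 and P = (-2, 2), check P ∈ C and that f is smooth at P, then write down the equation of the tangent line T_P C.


Tangent line at P: 5*x - 7*y + 24 = 0.

Step 1: f(-2, 2) = 0, so P lies on C.
Step 2: partial derivatives
  f_x(x, y) = 1 - 2*x, f_y(x, y) = 1 - 4*y.
  f_x(P) = 5, f_y(P) = -7 (gradient nonzero, so P is smooth).
Step 3: tangent line at P: 5·(x − -2) + -7·(y − 2) = 0.
Expanding: 5*x - 7*y + 24 = 0.


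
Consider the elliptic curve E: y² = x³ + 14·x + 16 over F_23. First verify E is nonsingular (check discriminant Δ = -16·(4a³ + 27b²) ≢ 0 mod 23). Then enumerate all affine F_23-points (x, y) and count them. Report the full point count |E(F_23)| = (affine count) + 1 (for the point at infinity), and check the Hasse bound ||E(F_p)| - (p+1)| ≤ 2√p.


Affine points = {(0, 4), (0, 19), (1, 10), (1, 13), (2, 11), (2, 12), (3, 4), (3, 19), (5, 2), (5, 21), (10, 11), (10, 12), (11, 11), (11, 12), (12, 7), (12, 16), (13, 7), (13, 16), (14, 9), (14, 14), (15, 6), (15, 17), (16, 9), (16, 14), (20, 4), (20, 19), (21, 7), (21, 16), (22, 1), (22, 22)}; affine count = 30; |E(F_23)| = 31.

Discriminant check: Δ ∝ 4a³ + 27b² = 4·14³ + 27·16² = 4·2744 + 27·256 ≡ 17 (mod 23). Nonzero ⇒ E is nonsingular.
For each x ∈ F_23, compute rhs = x³ + 14·x + 16 mod 23, then count y ∈ F_23 with y² ≡ rhs.
  x = 0: rhs = 16, matching y values: 4, 19 (2 points).
  x = 1: rhs = 8, matching y values: 10, 13 (2 points).
  x = 2: rhs = 6, matching y values: 11, 12 (2 points).
  x = 3: rhs = 16, matching y values: 4, 19 (2 points).
  x = 4: rhs = 21, matching y values: none (0 points).
  x = 5: rhs = 4, matching y values: 2, 21 (2 points).
  x = 6: rhs = 17, matching y values: none (0 points).
  x = 7: rhs = 20, matching y values: none (0 points).
  x = 8: rhs = 19, matching y values: none (0 points).
  x = 9: rhs = 20, matching y values: none (0 points).
  x = 10: rhs = 6, matching y values: 11, 12 (2 points).
  x = 11: rhs = 6, matching y values: 11, 12 (2 points).
  x = 12: rhs = 3, matching y values: 7, 16 (2 points).
  x = 13: rhs = 3, matching y values: 7, 16 (2 points).
  x = 14: rhs = 12, matching y values: 9, 14 (2 points).
  x = 15: rhs = 13, matching y values: 6, 17 (2 points).
  x = 16: rhs = 12, matching y values: 9, 14 (2 points).
  x = 17: rhs = 15, matching y values: none (0 points).
  x = 18: rhs = 5, matching y values: none (0 points).
  x = 19: rhs = 11, matching y values: none (0 points).
  x = 20: rhs = 16, matching y values: 4, 19 (2 points).
  x = 21: rhs = 3, matching y values: 7, 16 (2 points).
  x = 22: rhs = 1, matching y values: 1, 22 (2 points).
Total affine count: 30.
Full point count |E(F_23)| = 30 + 1 = 31.
Hasse bound: |31 − (23+1)| = |7| = 7 ≤ 2√23 ≈ 9.5917 ✓.


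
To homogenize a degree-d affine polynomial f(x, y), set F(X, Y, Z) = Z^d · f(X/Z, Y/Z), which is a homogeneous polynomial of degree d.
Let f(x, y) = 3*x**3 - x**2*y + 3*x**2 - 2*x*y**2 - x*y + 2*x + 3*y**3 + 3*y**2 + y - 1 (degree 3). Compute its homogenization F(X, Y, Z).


F(X, Y, Z) = 3*X**3 - X**2*Y + 3*X**2*Z - 2*X*Y**2 - X*Y*Z + 2*X*Z**2 + 3*Y**3 + 3*Y**2*Z + Y*Z**2 - Z**3

deg(f) = 3.
Substitute x = X/Z, y = Y/Z into f, then multiply by Z^3.
  monomial 3·x^3·y^0 ↦ 3·X^3·Y^0·Z^0.
  monomial -1·x^2·y^1 ↦ -1·X^2·Y^1·Z^0.
  monomial 3·x^2·y^0 ↦ 3·X^2·Y^0·Z^1.
  monomial -2·x^1·y^2 ↦ -2·X^1·Y^2·Z^0.
  monomial -1·x^1·y^1 ↦ -1·X^1·Y^1·Z^1.
  monomial 2·x^1·y^0 ↦ 2·X^1·Y^0·Z^2.
  monomial 3·x^0·y^3 ↦ 3·X^0·Y^3·Z^0.
  monomial 3·x^0·y^2 ↦ 3·X^0·Y^2·Z^1.
  monomial 1·x^0·y^1 ↦ 1·X^0·Y^1·Z^2.
  monomial -1·x^0·y^0 ↦ -1·X^0·Y^0·Z^3.
Collecting: F(X, Y, Z) = 3*X**3 - X**2*Y + 3*X**2*Z - 2*X*Y**2 - X*Y*Z + 2*X*Z**2 + 3*Y**3 + 3*Y**2*Z + Y*Z**2 - Z**3.


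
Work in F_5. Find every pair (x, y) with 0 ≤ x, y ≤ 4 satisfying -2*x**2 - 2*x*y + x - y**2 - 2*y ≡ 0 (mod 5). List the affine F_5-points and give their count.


Affine F_5-points: {(0, 0), (0, 3), (3, 0), (3, 2)}; count = 4.

For each of the 25 pairs (x, y) ∈ F_5², evaluate f(x, y) mod 5. Record the zeros.
  x = 0: [0↦0, 1↦2, 2↦2, 3↦0, 4↦1]  zeros at y ∈ {0, 3}
  x = 1: [0↦4, 1↦4, 2↦2, 3↦3, 4↦2]  zeros at y ∈ ∅
  x = 2: [0↦4, 1↦2, 2↦3, 3↦2, 4↦4]  zeros at y ∈ ∅
  x = 3: [0↦0, 1↦1, 2↦0, 3↦2, 4↦2]  zeros at y ∈ {0, 2}
  x = 4: [0↦2, 1↦1, 2↦3, 3↦3, 4↦1]  zeros at y ∈ ∅
Collecting zeros: affine points = {(0, 0), (0, 3), (3, 0), (3, 2)}.
Total count |C(F_5)_aff| = 4.


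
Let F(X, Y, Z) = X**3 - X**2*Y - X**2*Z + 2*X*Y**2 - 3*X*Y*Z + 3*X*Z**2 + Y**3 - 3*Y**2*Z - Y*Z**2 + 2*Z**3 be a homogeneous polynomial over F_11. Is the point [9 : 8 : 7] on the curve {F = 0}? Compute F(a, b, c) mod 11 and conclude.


F(9,8,7) ≡ 5 (mod 11); P is NOT on the curve.

Evaluate F(9, 8, 7) term-by-term (mod 11).
  X**3 ↦ 1·729·1·1 = 729
  -X**2*Y ↦ -1·81·8·1 = -648
  -X**2*Z ↦ -1·81·1·7 = -567
  2*X*Y**2 ↦ 2·9·64·1 = 1152
  -3*X*Y*Z ↦ -3·9·8·7 = -1512
  3*X*Z**2 ↦ 3·9·1·49 = 1323
  Y**3 ↦ 1·1·512·1 = 512
  -3*Y**2*Z ↦ -3·1·64·7 = -1344
  -Y*Z**2 ↦ -1·1·8·49 = -392
  2*Z**3 ↦ 2·1·1·343 = 686
Sum: F(9, 8, 7) = (729) + (-648) + (-567) + (1152) + (-1512) + (1323) + (512) + (-1344) + (-392) + (686) = -61.
Reducing mod 11: -61 ≡ 5 (mod 11).
Since F(a, b, c) ≡ 5 ≠ 0 (mod 11), P does NOT lie on the curve.


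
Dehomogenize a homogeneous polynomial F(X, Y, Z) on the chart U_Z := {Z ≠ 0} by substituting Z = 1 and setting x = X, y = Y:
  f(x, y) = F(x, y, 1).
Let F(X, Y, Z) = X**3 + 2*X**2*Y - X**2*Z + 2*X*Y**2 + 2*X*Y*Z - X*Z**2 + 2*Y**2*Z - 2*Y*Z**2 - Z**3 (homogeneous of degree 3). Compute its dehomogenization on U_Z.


f(x, y) = x**3 + 2*x**2*y - x**2 + 2*x*y**2 + 2*x*y - x + 2*y**2 - 2*y - 1

On U_Z we set Z = 1. Each monomial c·X^i·Y^j·Z^k in F becomes c·x^i·y^j·1^k = c·x^i·y^j.
Substituting Z = 1: F(X, Y, 1) = x**3 + 2*x**2*y - x**2 + 2*x*y**2 + 2*x*y - x + 2*y**2 - 2*y - 1.
Note: deg(f) ≤ deg(F) = 3; strict inequality happens when F is divisible by Z (lost terms).


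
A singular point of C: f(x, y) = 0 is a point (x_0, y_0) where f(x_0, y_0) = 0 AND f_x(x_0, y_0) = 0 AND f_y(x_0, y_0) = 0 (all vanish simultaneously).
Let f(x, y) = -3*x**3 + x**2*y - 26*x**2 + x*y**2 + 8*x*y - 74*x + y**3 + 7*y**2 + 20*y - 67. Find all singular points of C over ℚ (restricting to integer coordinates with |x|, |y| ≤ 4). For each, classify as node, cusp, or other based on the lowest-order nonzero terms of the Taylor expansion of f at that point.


Singular points: {(-3, -1)}; classification: cusp.

Compute partial derivatives:
  f_x = -9*x**2 + 2*x*y - 52*x + y**2 + 8*y - 74.
  f_y = x**2 + 2*x*y + 8*x + 3*y**2 + 14*y + 20.
Scan x_0 ∈ {−4, ..., 4}. For each x_0, f_y(x_0, y) is a polynomial in y; find its integer roots y ∈ {−4, ..., 4}, then test f_x and f at those candidates.
  x = -4: f_y(-4, y) = 3*y**2 + 6*y + 4; no integer root y with |y| ≤ 4.
  x = -3: f_y(-3, y) = 3*y**2 + 8*y + 5; vanishes at y ∈ {-1}. (-3, -1): f_x = 0, f = 0 — SINGULAR.
  x = -2: f_y(-2, y) = 3*y**2 + 10*y + 8; vanishes at y ∈ {-2}. (-2, -2): f_x = -10 ≠ 0.
  x = -1: f_y(-1, y) = 3*y**2 + 12*y + 13; no integer root y with |y| ≤ 4.
  x = 0: f_y(0, y) = 3*y**2 + 14*y + 20; no integer root y with |y| ≤ 4.
  x = 1: f_y(1, y) = 3*y**2 + 16*y + 29; no integer root y with |y| ≤ 4.
  x = 2: f_y(2, y) = 3*y**2 + 18*y + 40; no integer root y with |y| ≤ 4.
  x = 3: f_y(3, y) = 3*y**2 + 20*y + 53; no integer root y with |y| ≤ 4.
  x = 4: f_y(4, y) = 3*y**2 + 22*y + 68; no integer root y with |y| ≤ 4.
Only singular point on the grid: (-3, -1).
Classify: substitute x = -3 + u, y = -1 + v and expand: f = -3*u**3 + u**2*v + u*v**2 + v**3 + v**2.
No constant or linear terms (consistent with a singular point). Quadratic part: v**2. Cubic part: -3*u**3 + u**2*v + u*v**2 + v**3.
The quadratic part v**2 is a perfect square, so there is a single (double) tangent line v = 0, i.e. y = -1. Restricting the cubic part to that line (v = 0) leaves -3*u**3 ≠ 0, so f is not divisible by v and the branch is v² ≈ 3*u**3 to lowest order — this is a cusp.
Classification: cusp.


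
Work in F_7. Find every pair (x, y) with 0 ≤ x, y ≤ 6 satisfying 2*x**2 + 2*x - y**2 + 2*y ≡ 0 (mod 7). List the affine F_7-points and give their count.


Affine F_7-points: {(0, 0), (0, 2), (3, 3), (3, 6), (6, 0), (6, 2)}; count = 6.

For each of the 49 pairs (x, y) ∈ F_7², evaluate f(x, y) mod 7. Record the zeros.
  x = 0: [0↦0, 1↦1, 2↦0, 3↦4, 4↦6, 5↦6, 6↦4]  zeros at y ∈ {0, 2}
  x = 1: [0↦4, 1↦5, 2↦4, 3↦1, 4↦3, 5↦3, 6↦1]  zeros at y ∈ ∅
  x = 2: [0↦5, 1↦6, 2↦5, 3↦2, 4↦4, 5↦4, 6↦2]  zeros at y ∈ ∅
  x = 3: [0↦3, 1↦4, 2↦3, 3↦0, 4↦2, 5↦2, 6↦0]  zeros at y ∈ {3, 6}
  x = 4: [0↦5, 1↦6, 2↦5, 3↦2, 4↦4, 5↦4, 6↦2]  zeros at y ∈ ∅
  x = 5: [0↦4, 1↦5, 2↦4, 3↦1, 4↦3, 5↦3, 6↦1]  zeros at y ∈ ∅
  x = 6: [0↦0, 1↦1, 2↦0, 3↦4, 4↦6, 5↦6, 6↦4]  zeros at y ∈ {0, 2}
Collecting zeros: affine points = {(0, 0), (0, 2), (3, 3), (3, 6), (6, 0), (6, 2)}.
Total count |C(F_7)_aff| = 6.


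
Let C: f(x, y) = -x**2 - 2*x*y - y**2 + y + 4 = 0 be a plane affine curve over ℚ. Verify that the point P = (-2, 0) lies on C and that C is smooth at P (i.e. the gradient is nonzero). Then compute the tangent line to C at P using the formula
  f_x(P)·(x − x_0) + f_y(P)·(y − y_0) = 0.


Tangent line at P: 4*x + 5*y + 8 = 0.

Step 1: f(-2, 0) = 0, so P lies on C.
Step 2: partial derivatives
  f_x(x, y) = -2*x - 2*y, f_y(x, y) = -2*x - 2*y + 1.
  f_x(P) = 4, f_y(P) = 5 (gradient nonzero, so P is smooth).
Step 3: tangent line at P: 4·(x − -2) + 5·(y − 0) = 0.
Expanding: 4*x + 5*y + 8 = 0.


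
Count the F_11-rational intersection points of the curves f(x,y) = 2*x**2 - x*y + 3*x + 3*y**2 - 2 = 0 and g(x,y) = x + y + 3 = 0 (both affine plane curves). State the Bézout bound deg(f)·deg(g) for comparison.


Common zeros: {(1, 7), (6, 2)}; count = 2; Bézout bound = 2.

deg(f) = 2, deg(g) = 1, so Bézout bound = 2.
Scan x ∈ F_11. For each x, list the y ∈ F_11 with f(x, y) ≡ 0 and those with g(x, y) ≡ 0 (mod 11); the common zeros in that column are the intersection.
  x = 0: f ≡ 0 at y ∈ ∅; g ≡ 0 at y ∈ {8}; common: ∅.
  x = 1: f ≡ 0 at y ∈ {7, 8}; g ≡ 0 at y ∈ {7}; common: {7}.
  x = 2: f ≡ 0 at y ∈ {3, 5}; g ≡ 0 at y ∈ {6}; common: ∅.
  x = 3: f ≡ 0 at y ∈ ∅; g ≡ 0 at y ∈ {5}; common: ∅.
  x = 4: f ≡ 0 at y ∈ ∅; g ≡ 0 at y ∈ {4}; common: ∅.
  x = 5: f ≡ 0 at y ∈ ∅; g ≡ 0 at y ∈ {3}; common: ∅.
  x = 6: f ≡ 0 at y ∈ {0, 2}; g ≡ 0 at y ∈ {2}; common: {2}.
  x = 7: f ≡ 0 at y ∈ {8, 9}; g ≡ 0 at y ∈ {1}; common: ∅.
  x = 8: f ≡ 0 at y ∈ ∅; g ≡ 0 at y ∈ {0}; common: ∅.
  x = 9: f ≡ 0 at y ∈ {0, 3}; g ≡ 0 at y ∈ {10}; common: ∅.
  x = 10: f ≡ 0 at y ∈ {2, 5}; g ≡ 0 at y ∈ {9}; common: ∅.
Collecting: common zeros = {(1, 7), (6, 2)}, so the count is 2.
Comparison with the Bézout bound: 2 ≤ 2 = deg(f)·deg(g), as expected for curves with no common component (the bound is attained).


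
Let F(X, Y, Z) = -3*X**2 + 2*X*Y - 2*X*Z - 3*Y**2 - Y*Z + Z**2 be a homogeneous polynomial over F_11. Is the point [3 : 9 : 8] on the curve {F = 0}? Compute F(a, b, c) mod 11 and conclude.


F(3,9,8) ≡ 3 (mod 11); P is NOT on the curve.

Evaluate F(3, 9, 8) term-by-term (mod 11).
  -3*X**2 ↦ -3·9·1·1 = -27
  2*X*Y ↦ 2·3·9·1 = 54
  -2*X*Z ↦ -2·3·1·8 = -48
  -3*Y**2 ↦ -3·1·81·1 = -243
  -Y*Z ↦ -1·1·9·8 = -72
  Z**2 ↦ 1·1·1·64 = 64
Sum: F(3, 9, 8) = (-27) + (54) + (-48) + (-243) + (-72) + (64) = -272.
Reducing mod 11: -272 ≡ 3 (mod 11).
Since F(a, b, c) ≡ 3 ≠ 0 (mod 11), P does NOT lie on the curve.


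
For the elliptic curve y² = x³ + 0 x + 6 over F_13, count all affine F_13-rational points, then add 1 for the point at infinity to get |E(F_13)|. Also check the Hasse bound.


Affine points = {(2, 1), (2, 12), (5, 1), (5, 12), (6, 1), (6, 12)}; affine count = 6; |E(F_13)| = 7.

Discriminant check: Δ ∝ 4a³ + 27b² = 4·0³ + 27·6² = 4·0 + 27·36 ≡ 10 (mod 13). Nonzero ⇒ E is nonsingular.
For each x ∈ F_13, compute rhs = x³ + 0·x + 6 mod 13, then count y ∈ F_13 with y² ≡ rhs.
  x = 0: rhs = 6, matching y values: none (0 points).
  x = 1: rhs = 7, matching y values: none (0 points).
  x = 2: rhs = 1, matching y values: 1, 12 (2 points).
  x = 3: rhs = 7, matching y values: none (0 points).
  x = 4: rhs = 5, matching y values: none (0 points).
  x = 5: rhs = 1, matching y values: 1, 12 (2 points).
  x = 6: rhs = 1, matching y values: 1, 12 (2 points).
  x = 7: rhs = 11, matching y values: none (0 points).
  x = 8: rhs = 11, matching y values: none (0 points).
  x = 9: rhs = 7, matching y values: none (0 points).
  x = 10: rhs = 5, matching y values: none (0 points).
  x = 11: rhs = 11, matching y values: none (0 points).
  x = 12: rhs = 5, matching y values: none (0 points).
Total affine count: 6.
Full point count |E(F_13)| = 6 + 1 = 7.
Hasse bound: |7 − (13+1)| = |-7| = 7 ≤ 2√13 ≈ 7.2111 ✓.


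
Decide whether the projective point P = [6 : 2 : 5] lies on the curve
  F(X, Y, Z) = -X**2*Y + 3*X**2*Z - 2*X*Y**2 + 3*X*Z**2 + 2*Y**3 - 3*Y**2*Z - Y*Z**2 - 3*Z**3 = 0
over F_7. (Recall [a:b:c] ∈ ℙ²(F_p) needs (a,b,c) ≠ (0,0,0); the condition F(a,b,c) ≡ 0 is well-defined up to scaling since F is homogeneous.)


F(6,2,5) ≡ 2 (mod 7); P is NOT on the curve.

Evaluate F(6, 2, 5) term-by-term (mod 7).
  -X**2*Y ↦ -1·36·2·1 = -72
  3*X**2*Z ↦ 3·36·1·5 = 540
  -2*X*Y**2 ↦ -2·6·4·1 = -48
  3*X*Z**2 ↦ 3·6·1·25 = 450
  2*Y**3 ↦ 2·1·8·1 = 16
  -3*Y**2*Z ↦ -3·1·4·5 = -60
  -Y*Z**2 ↦ -1·1·2·25 = -50
  -3*Z**3 ↦ -3·1·1·125 = -375
Sum: F(6, 2, 5) = (-72) + (540) + (-48) + (450) + (16) + (-60) + (-50) + (-375) = 401.
Reducing mod 7: 401 ≡ 2 (mod 7).
Since F(a, b, c) ≡ 2 ≠ 0 (mod 7), P does NOT lie on the curve.


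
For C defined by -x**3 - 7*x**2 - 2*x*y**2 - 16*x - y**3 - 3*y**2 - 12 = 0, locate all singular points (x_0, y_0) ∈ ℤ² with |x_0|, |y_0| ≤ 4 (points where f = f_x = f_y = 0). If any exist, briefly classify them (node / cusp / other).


Singular points: {(-2, 0)}; classification: node.

Compute partial derivatives:
  f_x = -3*x**2 - 14*x - 2*y**2 - 16.
  f_y = -4*x*y - 3*y**2 - 6*y.
Scan x_0 ∈ {−4, ..., 4}. For each x_0, f_y(x_0, y) is a polynomial in y; find its integer roots y ∈ {−4, ..., 4}, then test f_x and f at those candidates.
  x = -4: f_y(-4, y) = -3*y**2 + 10*y; vanishes at y ∈ {0}. (-4, 0): f_x = -8 ≠ 0.
  x = -3: f_y(-3, y) = -3*y**2 + 6*y; vanishes at y ∈ {0, 2}. (-3, 0): f_x = -1 ≠ 0; (-3, 2): f_x = -9 ≠ 0.
  x = -2: f_y(-2, y) = -3*y**2 + 2*y; vanishes at y ∈ {0}. (-2, 0): f_x = 0, f = 0 — SINGULAR.
  x = -1: f_y(-1, y) = -3*y**2 - 2*y; vanishes at y ∈ {0}. (-1, 0): f_x = -5 ≠ 0.
  x = 0: f_y(0, y) = -3*y**2 - 6*y; vanishes at y ∈ {-2, 0}. (0, -2): f_x = -24 ≠ 0; (0, 0): f_x = -16 ≠ 0.
  x = 1: f_y(1, y) = -3*y**2 - 10*y; vanishes at y ∈ {0}. (1, 0): f_x = -33 ≠ 0.
  x = 2: f_y(2, y) = -3*y**2 - 14*y; vanishes at y ∈ {0}. (2, 0): f_x = -56 ≠ 0.
  x = 3: f_y(3, y) = -3*y**2 - 18*y; vanishes at y ∈ {0}. (3, 0): f_x = -85 ≠ 0.
  x = 4: f_y(4, y) = -3*y**2 - 22*y; vanishes at y ∈ {0}. (4, 0): f_x = -120 ≠ 0.
Only singular point on the grid: (-2, 0).
Classify: substitute x = -2 + u, y = 0 + v and expand: f = -u**3 - u**2 - 2*u*v**2 - v**3 + v**2.
No constant or linear terms (consistent with a singular point). Quadratic part: -u**2 + v**2. Cubic part: -u**3 - 2*u*v**2 - v**3.
The quadratic part v**2 - u**2 = (v − u)(v + u) splits into two distinct linear factors, so there are two distinct tangent lines y − 0 = ±(x − -2) — this is a node (ordinary double point).
Classification: node.


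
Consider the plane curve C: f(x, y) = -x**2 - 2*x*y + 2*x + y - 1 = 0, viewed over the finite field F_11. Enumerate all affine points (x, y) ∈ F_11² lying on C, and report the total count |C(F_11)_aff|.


Affine F_11-points: {(0, 1), (1, 0), (2, 7), (3, 8), (4, 5), (5, 8), (7, 4), (8, 7), (9, 4), (10, 5)}; count = 10.

For each of the 121 pairs (x, y) ∈ F_11², evaluate f(x, y) mod 11. Record the zeros.
  x = 0: [0↦10, 1↦0, 2↦1, 3↦2, 4↦3, 5↦4, 6↦5, 7↦6, 8↦7, 9↦8, 10↦9]  zeros at y ∈ {1}
  x = 1: [0↦0, 1↦10, 2↦9, 3↦8, 4↦7, 5↦6, 6↦5, 7↦4, 8↦3, 9↦2, 10↦1]  zeros at y ∈ {0}
  x = 2: [0↦10, 1↦7, 2↦4, 3↦1, 4↦9, 5↦6, 6↦3, 7↦0, 8↦8, 9↦5, 10↦2]  zeros at y ∈ {7}
  x = 3: [0↦7, 1↦2, 2↦8, 3↦3, 4↦9, 5↦4, 6↦10, 7↦5, 8↦0, 9↦6, 10↦1]  zeros at y ∈ {8}
  x = 4: [0↦2, 1↦6, 2↦10, 3↦3, 4↦7, 5↦0, 6↦4, 7↦8, 8↦1, 9↦5, 10↦9]  zeros at y ∈ {5}
  x = 5: [0↦6, 1↦8, 2↦10, 3↦1, 4↦3, 5↦5, 6↦7, 7↦9, 8↦0, 9↦2, 10↦4]  zeros at y ∈ {8}
  x = 6: [0↦8, 1↦8, 2↦8, 3↦8, 4↦8, 5↦8, 6↦8, 7↦8, 8↦8, 9↦8, 10↦8]  zeros at y ∈ ∅
  x = 7: [0↦8, 1↦6, 2↦4, 3↦2, 4↦0, 5↦9, 6↦7, 7↦5, 8↦3, 9↦1, 10↦10]  zeros at y ∈ {4}
  x = 8: [0↦6, 1↦2, 2↦9, 3↦5, 4↦1, 5↦8, 6↦4, 7↦0, 8↦7, 9↦3, 10↦10]  zeros at y ∈ {7}
  x = 9: [0↦2, 1↦7, 2↦1, 3↦6, 4↦0, 5↦5, 6↦10, 7↦4, 8↦9, 9↦3, 10↦8]  zeros at y ∈ {4}
  x = 10: [0↦7, 1↦10, 2↦2, 3↦5, 4↦8, 5↦0, 6↦3, 7↦6, 8↦9, 9↦1, 10↦4]  zeros at y ∈ {5}
Collecting zeros: affine points = {(0, 1), (1, 0), (2, 7), (3, 8), (4, 5), (5, 8), (7, 4), (8, 7), (9, 4), (10, 5)}.
Total count |C(F_11)_aff| = 10.


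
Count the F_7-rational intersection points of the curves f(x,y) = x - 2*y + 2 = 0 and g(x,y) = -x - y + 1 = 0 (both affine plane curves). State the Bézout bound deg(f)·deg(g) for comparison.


Common zeros: {(0, 1)}; count = 1; Bézout bound = 1.

deg(f) = 1, deg(g) = 1, so Bézout bound = 1.
Scan x ∈ F_7. For each x, list the y ∈ F_7 with f(x, y) ≡ 0 and those with g(x, y) ≡ 0 (mod 7); the common zeros in that column are the intersection.
  x = 0: f ≡ 0 at y ∈ {1}; g ≡ 0 at y ∈ {1}; common: {1}.
  x = 1: f ≡ 0 at y ∈ {5}; g ≡ 0 at y ∈ {0}; common: ∅.
  x = 2: f ≡ 0 at y ∈ {2}; g ≡ 0 at y ∈ {6}; common: ∅.
  x = 3: f ≡ 0 at y ∈ {6}; g ≡ 0 at y ∈ {5}; common: ∅.
  x = 4: f ≡ 0 at y ∈ {3}; g ≡ 0 at y ∈ {4}; common: ∅.
  x = 5: f ≡ 0 at y ∈ {0}; g ≡ 0 at y ∈ {3}; common: ∅.
  x = 6: f ≡ 0 at y ∈ {4}; g ≡ 0 at y ∈ {2}; common: ∅.
Collecting: common zeros = {(0, 1)}, so the count is 1.
Comparison with the Bézout bound: 1 ≤ 1 = deg(f)·deg(g), as expected for curves with no common component (the bound is attained).


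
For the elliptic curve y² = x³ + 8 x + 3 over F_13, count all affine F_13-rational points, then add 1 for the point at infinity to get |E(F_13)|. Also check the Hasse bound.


Affine points = {(0, 4), (0, 9), (1, 5), (1, 8), (2, 1), (2, 12), (5, 5), (5, 8), (7, 5), (7, 8), (10, 2), (10, 11)}; affine count = 12; |E(F_13)| = 13.

Discriminant check: Δ ∝ 4a³ + 27b² = 4·8³ + 27·3² = 4·512 + 27·9 ≡ 3 (mod 13). Nonzero ⇒ E is nonsingular.
For each x ∈ F_13, compute rhs = x³ + 8·x + 3 mod 13, then count y ∈ F_13 with y² ≡ rhs.
  x = 0: rhs = 3, matching y values: 4, 9 (2 points).
  x = 1: rhs = 12, matching y values: 5, 8 (2 points).
  x = 2: rhs = 1, matching y values: 1, 12 (2 points).
  x = 3: rhs = 2, matching y values: none (0 points).
  x = 4: rhs = 8, matching y values: none (0 points).
  x = 5: rhs = 12, matching y values: 5, 8 (2 points).
  x = 6: rhs = 7, matching y values: none (0 points).
  x = 7: rhs = 12, matching y values: 5, 8 (2 points).
  x = 8: rhs = 7, matching y values: none (0 points).
  x = 9: rhs = 11, matching y values: none (0 points).
  x = 10: rhs = 4, matching y values: 2, 11 (2 points).
  x = 11: rhs = 5, matching y values: none (0 points).
  x = 12: rhs = 7, matching y values: none (0 points).
Total affine count: 12.
Full point count |E(F_13)| = 12 + 1 = 13.
Hasse bound: |13 − (13+1)| = |-1| = 1 ≤ 2√13 ≈ 7.2111 ✓.


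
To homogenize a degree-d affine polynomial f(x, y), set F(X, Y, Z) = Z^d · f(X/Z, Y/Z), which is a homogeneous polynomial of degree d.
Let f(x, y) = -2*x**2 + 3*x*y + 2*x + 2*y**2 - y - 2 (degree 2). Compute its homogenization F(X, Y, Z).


F(X, Y, Z) = -2*X**2 + 3*X*Y + 2*X*Z + 2*Y**2 - Y*Z - 2*Z**2

deg(f) = 2.
Substitute x = X/Z, y = Y/Z into f, then multiply by Z^2.
  monomial -2·x^2·y^0 ↦ -2·X^2·Y^0·Z^0.
  monomial 3·x^1·y^1 ↦ 3·X^1·Y^1·Z^0.
  monomial 2·x^1·y^0 ↦ 2·X^1·Y^0·Z^1.
  monomial 2·x^0·y^2 ↦ 2·X^0·Y^2·Z^0.
  monomial -1·x^0·y^1 ↦ -1·X^0·Y^1·Z^1.
  monomial -2·x^0·y^0 ↦ -2·X^0·Y^0·Z^2.
Collecting: F(X, Y, Z) = -2*X**2 + 3*X*Y + 2*X*Z + 2*Y**2 - Y*Z - 2*Z**2.


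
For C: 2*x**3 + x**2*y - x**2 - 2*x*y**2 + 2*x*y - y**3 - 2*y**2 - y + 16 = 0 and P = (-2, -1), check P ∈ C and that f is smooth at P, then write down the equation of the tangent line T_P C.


Tangent line at P: 28*x - 8*y + 48 = 0.

Step 1: f(-2, -1) = 0, so P lies on C.
Step 2: partial derivatives
  f_x(x, y) = 6*x**2 + 2*x*y - 2*x - 2*y**2 + 2*y, f_y(x, y) = x**2 - 4*x*y + 2*x - 3*y**2 - 4*y - 1.
  f_x(P) = 28, f_y(P) = -8 (gradient nonzero, so P is smooth).
Step 3: tangent line at P: 28·(x − -2) + -8·(y − -1) = 0.
Expanding: 28*x - 8*y + 48 = 0.


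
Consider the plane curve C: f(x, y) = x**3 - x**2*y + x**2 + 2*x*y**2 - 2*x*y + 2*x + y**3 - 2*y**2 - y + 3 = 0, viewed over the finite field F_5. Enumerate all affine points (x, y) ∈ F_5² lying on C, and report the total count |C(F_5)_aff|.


Affine F_5-points: {(1, 4), (3, 0), (3, 3)}; count = 3.

For each of the 25 pairs (x, y) ∈ F_5², evaluate f(x, y) mod 5. Record the zeros.
  x = 0: [0↦3, 1↦1, 2↦1, 3↦4, 4↦1]  zeros at y ∈ ∅
  x = 1: [0↦2, 1↦4, 2↦2, 3↦2, 4↦0]  zeros at y ∈ {4}
  x = 2: [0↦4, 1↦3, 2↦2, 3↦2, 4↦4]  zeros at y ∈ ∅
  x = 3: [0↦0, 1↦4, 2↦2, 3↦0, 4↦4]  zeros at y ∈ {0, 3}
  x = 4: [0↦1, 1↦3, 2↦3, 3↦2, 4↦1]  zeros at y ∈ ∅
Collecting zeros: affine points = {(1, 4), (3, 0), (3, 3)}.
Total count |C(F_5)_aff| = 3.


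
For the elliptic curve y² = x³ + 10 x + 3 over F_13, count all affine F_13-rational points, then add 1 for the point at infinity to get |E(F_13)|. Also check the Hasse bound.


Affine points = {(0, 4), (0, 9), (1, 1), (1, 12), (4, 4), (4, 9), (5, 3), (5, 10), (7, 0), (8, 6), (8, 7), (9, 4), (9, 9), (11, 1), (11, 12)}; affine count = 15; |E(F_13)| = 16.

Discriminant check: Δ ∝ 4a³ + 27b² = 4·10³ + 27·3² = 4·1000 + 27·9 ≡ 5 (mod 13). Nonzero ⇒ E is nonsingular.
For each x ∈ F_13, compute rhs = x³ + 10·x + 3 mod 13, then count y ∈ F_13 with y² ≡ rhs.
  x = 0: rhs = 3, matching y values: 4, 9 (2 points).
  x = 1: rhs = 1, matching y values: 1, 12 (2 points).
  x = 2: rhs = 5, matching y values: none (0 points).
  x = 3: rhs = 8, matching y values: none (0 points).
  x = 4: rhs = 3, matching y values: 4, 9 (2 points).
  x = 5: rhs = 9, matching y values: 3, 10 (2 points).
  x = 6: rhs = 6, matching y values: none (0 points).
  x = 7: rhs = 0, matching y values: 0 (1 points).
  x = 8: rhs = 10, matching y values: 6, 7 (2 points).
  x = 9: rhs = 3, matching y values: 4, 9 (2 points).
  x = 10: rhs = 11, matching y values: none (0 points).
  x = 11: rhs = 1, matching y values: 1, 12 (2 points).
  x = 12: rhs = 5, matching y values: none (0 points).
Total affine count: 15.
Full point count |E(F_13)| = 15 + 1 = 16.
Hasse bound: |16 − (13+1)| = |2| = 2 ≤ 2√13 ≈ 7.2111 ✓.


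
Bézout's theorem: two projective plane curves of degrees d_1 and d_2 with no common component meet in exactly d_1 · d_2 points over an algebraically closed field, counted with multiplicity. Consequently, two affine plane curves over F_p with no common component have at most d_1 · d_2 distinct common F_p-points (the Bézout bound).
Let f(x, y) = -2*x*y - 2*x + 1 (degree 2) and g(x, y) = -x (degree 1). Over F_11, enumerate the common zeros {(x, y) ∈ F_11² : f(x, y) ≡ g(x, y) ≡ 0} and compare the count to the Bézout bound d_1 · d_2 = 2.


Common zeros: ∅; count = 0; Bézout bound = 2.

deg(f) = 2, deg(g) = 1, so Bézout bound = 2.
Scan x ∈ F_11. For each x, list the y ∈ F_11 with f(x, y) ≡ 0 and those with g(x, y) ≡ 0 (mod 11); the common zeros in that column are the intersection.
  x = 0: f ≡ 0 at y ∈ ∅; g ≡ 0 at y ∈ {0, 1, 2, 3, 4, 5, 6, 7, 8, 9, 10}; common: ∅.
  x = 1: f ≡ 0 at y ∈ {5}; g ≡ 0 at y ∈ ∅; common: ∅.
  x = 2: f ≡ 0 at y ∈ {2}; g ≡ 0 at y ∈ ∅; common: ∅.
  x = 3: f ≡ 0 at y ∈ {1}; g ≡ 0 at y ∈ ∅; common: ∅.
  x = 4: f ≡ 0 at y ∈ {6}; g ≡ 0 at y ∈ ∅; common: ∅.
  x = 5: f ≡ 0 at y ∈ {9}; g ≡ 0 at y ∈ ∅; common: ∅.
  x = 6: f ≡ 0 at y ∈ {0}; g ≡ 0 at y ∈ ∅; common: ∅.
  x = 7: f ≡ 0 at y ∈ {3}; g ≡ 0 at y ∈ ∅; common: ∅.
  x = 8: f ≡ 0 at y ∈ {8}; g ≡ 0 at y ∈ ∅; common: ∅.
  x = 9: f ≡ 0 at y ∈ {7}; g ≡ 0 at y ∈ ∅; common: ∅.
  x = 10: f ≡ 0 at y ∈ {4}; g ≡ 0 at y ∈ ∅; common: ∅.
Collecting: common zeros = ∅, so the count is 0.
Comparison with the Bézout bound: 0 ≤ 2 = deg(f)·deg(g), as expected for curves with no common component (the affine F_11-count falls short of the bound because intersections may lie at infinity, over extension fields, or carry multiplicity).


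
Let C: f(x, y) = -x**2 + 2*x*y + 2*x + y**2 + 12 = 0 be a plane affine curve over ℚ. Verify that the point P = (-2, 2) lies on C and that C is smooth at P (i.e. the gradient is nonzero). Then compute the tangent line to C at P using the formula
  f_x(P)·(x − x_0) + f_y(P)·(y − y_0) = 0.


Tangent line at P: 10*x + 20 = 0.

Step 1: f(-2, 2) = 0, so P lies on C.
Step 2: partial derivatives
  f_x(x, y) = -2*x + 2*y + 2, f_y(x, y) = 2*x + 2*y.
  f_x(P) = 10, f_y(P) = 0 (gradient nonzero, so P is smooth).
Step 3: tangent line at P: 10·(x − -2) + 0·(y − 2) = 0.
Expanding: 10*x + 20 = 0.


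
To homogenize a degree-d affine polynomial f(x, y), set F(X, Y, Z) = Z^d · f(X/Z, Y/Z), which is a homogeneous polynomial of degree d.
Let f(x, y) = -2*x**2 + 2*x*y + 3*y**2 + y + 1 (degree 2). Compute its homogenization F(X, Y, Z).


F(X, Y, Z) = -2*X**2 + 2*X*Y + 3*Y**2 + Y*Z + Z**2

deg(f) = 2.
Substitute x = X/Z, y = Y/Z into f, then multiply by Z^2.
  monomial -2·x^2·y^0 ↦ -2·X^2·Y^0·Z^0.
  monomial 2·x^1·y^1 ↦ 2·X^1·Y^1·Z^0.
  monomial 3·x^0·y^2 ↦ 3·X^0·Y^2·Z^0.
  monomial 1·x^0·y^1 ↦ 1·X^0·Y^1·Z^1.
  monomial 1·x^0·y^0 ↦ 1·X^0·Y^0·Z^2.
Collecting: F(X, Y, Z) = -2*X**2 + 2*X*Y + 3*Y**2 + Y*Z + Z**2.


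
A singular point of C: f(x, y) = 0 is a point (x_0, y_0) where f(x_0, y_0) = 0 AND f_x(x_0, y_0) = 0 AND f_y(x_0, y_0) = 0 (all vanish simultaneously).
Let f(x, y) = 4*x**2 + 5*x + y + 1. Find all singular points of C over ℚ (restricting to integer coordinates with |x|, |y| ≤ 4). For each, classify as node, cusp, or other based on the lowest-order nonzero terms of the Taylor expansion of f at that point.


No singular points in the scanned grid; C is smooth there.

Compute partial derivatives:
  f_x = 8*x + 5.
  f_y = 1.
f_y = 1 is a nonzero constant, so f_y never vanishes: no point (x, y) can satisfy f = f_x = f_y = 0. In particular no (x, y) ∈ {−4, ..., 4}² is singular; the curve is smooth.


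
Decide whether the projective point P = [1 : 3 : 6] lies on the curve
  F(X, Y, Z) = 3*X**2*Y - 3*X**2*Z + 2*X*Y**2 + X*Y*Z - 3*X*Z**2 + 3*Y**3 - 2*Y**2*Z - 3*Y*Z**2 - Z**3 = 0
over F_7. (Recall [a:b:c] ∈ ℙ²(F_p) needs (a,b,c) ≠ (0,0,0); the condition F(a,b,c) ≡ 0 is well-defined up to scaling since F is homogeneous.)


F(1,3,6) ≡ 3 (mod 7); P is NOT on the curve.

Evaluate F(1, 3, 6) term-by-term (mod 7).
  3*X**2*Y ↦ 3·1·3·1 = 9
  -3*X**2*Z ↦ -3·1·1·6 = -18
  2*X*Y**2 ↦ 2·1·9·1 = 18
  X*Y*Z ↦ 1·1·3·6 = 18
  -3*X*Z**2 ↦ -3·1·1·36 = -108
  3*Y**3 ↦ 3·1·27·1 = 81
  -2*Y**2*Z ↦ -2·1·9·6 = -108
  -3*Y*Z**2 ↦ -3·1·3·36 = -324
  -Z**3 ↦ -1·1·1·216 = -216
Sum: F(1, 3, 6) = (9) + (-18) + (18) + (18) + (-108) + (81) + (-108) + (-324) + (-216) = -648.
Reducing mod 7: -648 ≡ 3 (mod 7).
Since F(a, b, c) ≡ 3 ≠ 0 (mod 7), P does NOT lie on the curve.


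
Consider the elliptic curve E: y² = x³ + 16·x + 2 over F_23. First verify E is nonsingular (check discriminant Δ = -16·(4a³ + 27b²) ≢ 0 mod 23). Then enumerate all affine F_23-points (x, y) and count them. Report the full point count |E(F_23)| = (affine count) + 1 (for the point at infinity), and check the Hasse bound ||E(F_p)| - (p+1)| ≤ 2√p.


Affine points = {(0, 5), (0, 18), (3, 10), (3, 13), (5, 0), (9, 1), (9, 22), (10, 9), (10, 14), (12, 6), (12, 17), (14, 7), (14, 16), (15, 11), (15, 12), (17, 9), (17, 14), (18, 2), (18, 21), (19, 9), (19, 14), (21, 10), (21, 13), (22, 10), (22, 13)}; affine count = 25; |E(F_23)| = 26.

Discriminant check: Δ ∝ 4a³ + 27b² = 4·16³ + 27·2² = 4·4096 + 27·4 ≡ 1 (mod 23). Nonzero ⇒ E is nonsingular.
For each x ∈ F_23, compute rhs = x³ + 16·x + 2 mod 23, then count y ∈ F_23 with y² ≡ rhs.
  x = 0: rhs = 2, matching y values: 5, 18 (2 points).
  x = 1: rhs = 19, matching y values: none (0 points).
  x = 2: rhs = 19, matching y values: none (0 points).
  x = 3: rhs = 8, matching y values: 10, 13 (2 points).
  x = 4: rhs = 15, matching y values: none (0 points).
  x = 5: rhs = 0, matching y values: 0 (1 points).
  x = 6: rhs = 15, matching y values: none (0 points).
  x = 7: rhs = 20, matching y values: none (0 points).
  x = 8: rhs = 21, matching y values: none (0 points).
  x = 9: rhs = 1, matching y values: 1, 22 (2 points).
  x = 10: rhs = 12, matching y values: 9, 14 (2 points).
  x = 11: rhs = 14, matching y values: none (0 points).
  x = 12: rhs = 13, matching y values: 6, 17 (2 points).
  x = 13: rhs = 15, matching y values: none (0 points).
  x = 14: rhs = 3, matching y values: 7, 16 (2 points).
  x = 15: rhs = 6, matching y values: 11, 12 (2 points).
  x = 16: rhs = 7, matching y values: none (0 points).
  x = 17: rhs = 12, matching y values: 9, 14 (2 points).
  x = 18: rhs = 4, matching y values: 2, 21 (2 points).
  x = 19: rhs = 12, matching y values: 9, 14 (2 points).
  x = 20: rhs = 19, matching y values: none (0 points).
  x = 21: rhs = 8, matching y values: 10, 13 (2 points).
  x = 22: rhs = 8, matching y values: 10, 13 (2 points).
Total affine count: 25.
Full point count |E(F_23)| = 25 + 1 = 26.
Hasse bound: |26 − (23+1)| = |2| = 2 ≤ 2√23 ≈ 9.5917 ✓.


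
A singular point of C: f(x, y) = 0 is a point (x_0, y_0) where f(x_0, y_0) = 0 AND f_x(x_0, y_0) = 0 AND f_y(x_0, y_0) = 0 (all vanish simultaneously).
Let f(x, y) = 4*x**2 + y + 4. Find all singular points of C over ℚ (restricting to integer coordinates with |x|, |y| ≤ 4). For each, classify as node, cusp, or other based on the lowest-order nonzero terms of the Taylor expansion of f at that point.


No singular points in the scanned grid; C is smooth there.

Compute partial derivatives:
  f_x = 8*x.
  f_y = 1.
f_y = 1 is a nonzero constant, so f_y never vanishes: no point (x, y) can satisfy f = f_x = f_y = 0. In particular no (x, y) ∈ {−4, ..., 4}² is singular; the curve is smooth.


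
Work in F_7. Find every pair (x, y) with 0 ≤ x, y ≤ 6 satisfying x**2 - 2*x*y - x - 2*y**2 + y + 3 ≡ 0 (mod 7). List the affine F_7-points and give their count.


Affine F_7-points: {(0, 5), (0, 6), (1, 1), (1, 2), (2, 1), (4, 2), (4, 5), (6, 6)}; count = 8.

For each of the 49 pairs (x, y) ∈ F_7², evaluate f(x, y) mod 7. Record the zeros.
  x = 0: [0↦3, 1↦2, 2↦4, 3↦2, 4↦3, 5↦0, 6↦0]  zeros at y ∈ {5, 6}
  x = 1: [0↦3, 1↦0, 2↦0, 3↦3, 4↦2, 5↦4, 6↦2]  zeros at y ∈ {1, 2}
  x = 2: [0↦5, 1↦0, 2↦5, 3↦6, 4↦3, 5↦3, 6↦6]  zeros at y ∈ {1}
  x = 3: [0↦2, 1↦2, 2↦5, 3↦4, 4↦6, 5↦4, 6↦5]  zeros at y ∈ ∅
  x = 4: [0↦1, 1↦6, 2↦0, 3↦4, 4↦4, 5↦0, 6↦6]  zeros at y ∈ {2, 5}
  x = 5: [0↦2, 1↦5, 2↦4, 3↦6, 4↦4, 5↦5, 6↦2]  zeros at y ∈ ∅
  x = 6: [0↦5, 1↦6, 2↦3, 3↦3, 4↦6, 5↦5, 6↦0]  zeros at y ∈ {6}
Collecting zeros: affine points = {(0, 5), (0, 6), (1, 1), (1, 2), (2, 1), (4, 2), (4, 5), (6, 6)}.
Total count |C(F_7)_aff| = 8.


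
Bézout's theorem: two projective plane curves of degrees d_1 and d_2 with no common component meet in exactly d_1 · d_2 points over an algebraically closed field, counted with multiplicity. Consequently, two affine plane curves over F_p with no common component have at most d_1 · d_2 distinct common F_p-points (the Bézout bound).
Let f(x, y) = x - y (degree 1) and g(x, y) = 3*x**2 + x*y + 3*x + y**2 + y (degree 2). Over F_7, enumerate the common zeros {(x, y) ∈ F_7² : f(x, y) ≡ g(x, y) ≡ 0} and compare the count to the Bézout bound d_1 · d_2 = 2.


Common zeros: {(0, 0), (2, 2)}; count = 2; Bézout bound = 2.

deg(f) = 1, deg(g) = 2, so Bézout bound = 2.
Scan x ∈ F_7. For each x, list the y ∈ F_7 with f(x, y) ≡ 0 and those with g(x, y) ≡ 0 (mod 7); the common zeros in that column are the intersection.
  x = 0: f ≡ 0 at y ∈ {0}; g ≡ 0 at y ∈ {0, 6}; common: {0}.
  x = 1: f ≡ 0 at y ∈ {1}; g ≡ 0 at y ∈ {2, 3}; common: ∅.
  x = 2: f ≡ 0 at y ∈ {2}; g ≡ 0 at y ∈ {2}; common: {2}.
  x = 3: f ≡ 0 at y ∈ {3}; g ≡ 0 at y ∈ ∅; common: ∅.
  x = 4: f ≡ 0 at y ∈ {4}; g ≡ 0 at y ∈ {3, 6}; common: ∅.
  x = 5: f ≡ 0 at y ∈ {5}; g ≡ 0 at y ∈ ∅; common: ∅.
  x = 6: f ≡ 0 at y ∈ {6}; g ≡ 0 at y ∈ {0}; common: ∅.
Collecting: common zeros = {(0, 0), (2, 2)}, so the count is 2.
Comparison with the Bézout bound: 2 ≤ 2 = deg(f)·deg(g), as expected for curves with no common component (the bound is attained).


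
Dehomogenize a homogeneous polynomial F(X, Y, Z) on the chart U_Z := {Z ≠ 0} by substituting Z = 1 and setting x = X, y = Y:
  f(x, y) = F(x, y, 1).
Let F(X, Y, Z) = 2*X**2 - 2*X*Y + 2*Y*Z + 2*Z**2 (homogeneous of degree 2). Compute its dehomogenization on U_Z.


f(x, y) = 2*x**2 - 2*x*y + 2*y + 2

On U_Z we set Z = 1. Each monomial c·X^i·Y^j·Z^k in F becomes c·x^i·y^j·1^k = c·x^i·y^j.
Substituting Z = 1: F(X, Y, 1) = 2*x**2 - 2*x*y + 2*y + 2.
Note: deg(f) ≤ deg(F) = 2; strict inequality happens when F is divisible by Z (lost terms).


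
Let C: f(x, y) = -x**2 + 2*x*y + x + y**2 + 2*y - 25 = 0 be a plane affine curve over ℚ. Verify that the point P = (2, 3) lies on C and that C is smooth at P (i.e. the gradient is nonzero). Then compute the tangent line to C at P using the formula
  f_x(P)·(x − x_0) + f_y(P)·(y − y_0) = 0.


Tangent line at P: 3*x + 12*y - 42 = 0.

Step 1: f(2, 3) = 0, so P lies on C.
Step 2: partial derivatives
  f_x(x, y) = -2*x + 2*y + 1, f_y(x, y) = 2*x + 2*y + 2.
  f_x(P) = 3, f_y(P) = 12 (gradient nonzero, so P is smooth).
Step 3: tangent line at P: 3·(x − 2) + 12·(y − 3) = 0.
Expanding: 3*x + 12*y - 42 = 0.


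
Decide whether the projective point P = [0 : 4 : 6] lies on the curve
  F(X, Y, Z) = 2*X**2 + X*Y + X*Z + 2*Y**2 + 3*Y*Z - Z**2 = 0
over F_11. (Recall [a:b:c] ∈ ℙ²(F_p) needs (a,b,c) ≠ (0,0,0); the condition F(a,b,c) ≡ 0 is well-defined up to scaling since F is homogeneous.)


F(0,4,6) ≡ 2 (mod 11); P is NOT on the curve.

Evaluate F(0, 4, 6) term-by-term (mod 11).
  2*X**2 ↦ 2·0·1·1 = 0
  X*Y ↦ 1·0·4·1 = 0
  X*Z ↦ 1·0·1·6 = 0
  2*Y**2 ↦ 2·1·16·1 = 32
  3*Y*Z ↦ 3·1·4·6 = 72
  -Z**2 ↦ -1·1·1·36 = -36
Sum: F(0, 4, 6) = (0) + (0) + (0) + (32) + (72) + (-36) = 68.
Reducing mod 11: 68 ≡ 2 (mod 11).
Since F(a, b, c) ≡ 2 ≠ 0 (mod 11), P does NOT lie on the curve.


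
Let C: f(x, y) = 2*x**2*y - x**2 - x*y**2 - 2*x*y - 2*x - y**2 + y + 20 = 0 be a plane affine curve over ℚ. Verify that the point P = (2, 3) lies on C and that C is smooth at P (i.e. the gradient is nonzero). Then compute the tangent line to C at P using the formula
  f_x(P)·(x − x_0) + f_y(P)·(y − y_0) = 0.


Tangent line at P: 3*x - 13*y + 33 = 0.

Step 1: f(2, 3) = 0, so P lies on C.
Step 2: partial derivatives
  f_x(x, y) = 4*x*y - 2*x - y**2 - 2*y - 2, f_y(x, y) = 2*x**2 - 2*x*y - 2*x - 2*y + 1.
  f_x(P) = 3, f_y(P) = -13 (gradient nonzero, so P is smooth).
Step 3: tangent line at P: 3·(x − 2) + -13·(y − 3) = 0.
Expanding: 3*x - 13*y + 33 = 0.
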